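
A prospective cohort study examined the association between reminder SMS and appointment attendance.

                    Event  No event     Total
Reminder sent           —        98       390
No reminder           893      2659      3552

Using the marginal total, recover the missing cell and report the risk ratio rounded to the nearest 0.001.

The missing cell is in the exposed row: 390 − 98 = 292.
So a = 292, b = 98, c = 893, d = 2659.
RR = [a/(a+b)] / [c/(c+d)] = (292/390) / (893/3552) = 0.74872/0.25141 = 2.97810

2.978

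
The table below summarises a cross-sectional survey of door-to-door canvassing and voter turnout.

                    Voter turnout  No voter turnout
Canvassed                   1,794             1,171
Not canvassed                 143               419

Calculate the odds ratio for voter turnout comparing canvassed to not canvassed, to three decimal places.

Cells: a = 1794, b = 1171, c = 143, d = 419.
OR = (a·d)/(b·c) = (1794 × 419) / (1171 × 143) = 751686 / 167453 = 4.48894
The odds of voter turnout are about 4.49 times as high in the canvassed group.

4.489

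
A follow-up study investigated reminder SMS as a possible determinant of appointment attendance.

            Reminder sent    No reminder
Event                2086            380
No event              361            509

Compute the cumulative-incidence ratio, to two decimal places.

1.99

Reading the table with exposure as columns: a = 2086 (Reminder sent, case), b = 361 (Reminder sent, non-case), c = 380 (No reminder, case), d = 509.
Risk in exposed = 2086/2447 = 0.85247; risk in unexposed = 380/889 = 0.42745.
RR = 0.85247 / 0.42745 = 1.99434
The risk among the exposed is 1.99 times that among the unexposed.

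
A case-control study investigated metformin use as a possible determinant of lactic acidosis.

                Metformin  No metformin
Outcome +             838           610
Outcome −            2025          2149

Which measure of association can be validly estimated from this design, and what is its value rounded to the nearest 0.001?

Reading the table with exposure as columns: a = 838 (Metformin, case), b = 2025 (Metformin, non-case), c = 610 (No metformin, case), d = 2149.
This is a case-control study: participants were sampled on outcome status, so risks in the source population cannot be estimated directly — relative risk is not valid here. The odds ratio is the appropriate measure.
OR = (a·d)/(b·c) = (838 × 2149) / (2025 × 610) = 1800862 / 1235250 = 1.45789

1.458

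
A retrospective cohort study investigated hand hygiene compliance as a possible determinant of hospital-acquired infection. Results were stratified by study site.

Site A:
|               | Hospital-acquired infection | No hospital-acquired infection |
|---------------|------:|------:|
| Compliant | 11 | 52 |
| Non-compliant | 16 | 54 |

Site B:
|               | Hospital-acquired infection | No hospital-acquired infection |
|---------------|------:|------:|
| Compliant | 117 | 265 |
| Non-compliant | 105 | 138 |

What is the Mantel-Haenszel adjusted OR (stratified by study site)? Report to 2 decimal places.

OR_MH = Σ(aᵢdᵢ/nᵢ) / Σ(bᵢcᵢ/nᵢ), where nᵢ is the stratum total.
Stratum 1 (Site A): n = 133; a·d/n = 11·54/133 = 4.4662; b·c/n = 52·16/133 = 6.2556
Stratum 2 (Site B): n = 625; a·d/n = 117·138/625 = 25.8336; b·c/n = 265·105/625 = 44.5200
OR_MH = (4.4662 + 25.8336) / (6.2556 + 44.5200) = 30.2998 / 50.7756 = 0.59674

0.60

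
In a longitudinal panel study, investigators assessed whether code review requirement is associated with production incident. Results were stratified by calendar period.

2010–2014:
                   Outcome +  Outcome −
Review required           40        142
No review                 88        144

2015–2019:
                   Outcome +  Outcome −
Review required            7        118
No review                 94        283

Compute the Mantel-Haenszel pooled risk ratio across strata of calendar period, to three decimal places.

0.446

RR_MH = Σ(aᵢ·n₀ᵢ/nᵢ) / Σ(cᵢ·n₁ᵢ/nᵢ), with n₁ᵢ = aᵢ+bᵢ (exposed), n₀ᵢ = cᵢ+dᵢ (unexposed), nᵢ = n₁ᵢ+n₀ᵢ.
Stratum 1 (2010–2014): n₁ = 182, n₀ = 232, n = 414; a·n₀/n = 40·232/414 = 22.4155; c·n₁/n = 88·182/414 = 38.6860
Stratum 2 (2015–2019): n₁ = 125, n₀ = 377, n = 502; a·n₀/n = 7·377/502 = 5.2570; c·n₁/n = 94·125/502 = 23.4064
RR_MH = (22.4155 + 5.2570) / (38.6860 + 23.4064) = 27.6724 / 62.0924 = 0.44567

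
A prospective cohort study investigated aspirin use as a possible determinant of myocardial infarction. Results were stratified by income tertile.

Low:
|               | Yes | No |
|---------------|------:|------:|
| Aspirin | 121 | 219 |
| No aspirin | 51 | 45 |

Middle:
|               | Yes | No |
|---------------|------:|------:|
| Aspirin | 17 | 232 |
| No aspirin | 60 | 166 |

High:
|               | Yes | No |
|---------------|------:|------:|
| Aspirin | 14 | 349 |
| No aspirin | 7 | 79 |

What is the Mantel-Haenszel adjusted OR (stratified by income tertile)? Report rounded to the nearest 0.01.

OR_MH = Σ(aᵢdᵢ/nᵢ) / Σ(bᵢcᵢ/nᵢ), where nᵢ is the stratum total.
Stratum 1 (Low): n = 436; a·d/n = 121·45/436 = 12.4885; b·c/n = 219·51/436 = 25.6170
Stratum 2 (Middle): n = 475; a·d/n = 17·166/475 = 5.9411; b·c/n = 232·60/475 = 29.3053
Stratum 3 (High): n = 449; a·d/n = 14·79/449 = 2.4633; b·c/n = 349·7/449 = 5.4410
OR_MH = (12.4885 + 5.9411 + 2.4633) / (25.6170 + 29.3053 + 5.4410) = 20.8928 / 60.3632 = 0.34612

0.35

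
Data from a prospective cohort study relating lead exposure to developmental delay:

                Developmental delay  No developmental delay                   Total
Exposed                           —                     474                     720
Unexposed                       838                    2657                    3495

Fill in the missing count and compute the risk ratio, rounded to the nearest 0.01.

The missing cell is in the exposed row: 720 − 474 = 246.
So a = 246, b = 474, c = 838, d = 2657.
RR = [a/(a+b)] / [c/(c+d)] = (246/720) / (838/3495) = 0.34167/0.23977 = 1.42497

1.42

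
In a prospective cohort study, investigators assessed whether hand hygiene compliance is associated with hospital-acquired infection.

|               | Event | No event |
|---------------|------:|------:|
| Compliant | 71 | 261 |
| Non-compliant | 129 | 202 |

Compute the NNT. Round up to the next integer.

6

Risk in treated group = 71/332 = 0.21386; risk in control = 129/331 = 0.38973.
Absolute risk reduction = 0.38973 − 0.21386 = 0.17587
NNT = 1 / ARR = 1 / 0.17587 = 5.686 → round up → 6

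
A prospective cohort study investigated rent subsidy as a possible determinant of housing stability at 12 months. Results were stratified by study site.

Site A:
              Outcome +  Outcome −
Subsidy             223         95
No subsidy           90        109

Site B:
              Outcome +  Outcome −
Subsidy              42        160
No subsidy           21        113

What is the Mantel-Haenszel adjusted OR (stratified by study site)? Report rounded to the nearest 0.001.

OR_MH = Σ(aᵢdᵢ/nᵢ) / Σ(bᵢcᵢ/nᵢ), where nᵢ is the stratum total.
Stratum 1 (Site A): n = 517; a·d/n = 223·109/517 = 47.0155; b·c/n = 95·90/517 = 16.5377
Stratum 2 (Site B): n = 336; a·d/n = 42·113/336 = 14.1250; b·c/n = 160·21/336 = 10.0000
OR_MH = (47.0155 + 14.1250) / (16.5377 + 10.0000) = 61.1405 / 26.5377 = 2.30391

2.304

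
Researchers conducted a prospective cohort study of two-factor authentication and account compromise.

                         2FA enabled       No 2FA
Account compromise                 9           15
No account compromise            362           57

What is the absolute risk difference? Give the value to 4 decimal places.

Reading the table with exposure as columns: a = 9 (2FA enabled, case), b = 362 (2FA enabled, non-case), c = 15 (No 2FA, case), d = 57.
Risk in exposed = 9/371 = 0.024259; risk in unexposed = 15/72 = 0.208333.
Risk difference = 0.024259 − 0.208333 = -0.184075

-0.1841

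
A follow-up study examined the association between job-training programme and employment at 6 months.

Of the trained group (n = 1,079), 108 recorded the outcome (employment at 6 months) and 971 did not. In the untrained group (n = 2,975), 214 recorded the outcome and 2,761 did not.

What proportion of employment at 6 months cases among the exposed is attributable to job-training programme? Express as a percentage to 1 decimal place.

From the description: a = 108, b = 971, c = 214, d = 2761.
Risk in exposed = 108/1079 = 0.10009; risk in unexposed = 214/2975 = 0.07193.
RR = 0.10009/0.07193 = 1.39148
AR% = (RR − 1)/RR × 100 = (1.39148 − 1)/1.39148 × 100 = 28.1338%

28.1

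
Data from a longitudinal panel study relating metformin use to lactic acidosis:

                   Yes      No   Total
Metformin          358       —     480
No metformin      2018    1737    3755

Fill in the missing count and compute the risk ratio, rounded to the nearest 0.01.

1.39

The missing cell is in the exposed row: 480 − 358 = 122.
So a = 358, b = 122, c = 2018, d = 1737.
RR = [a/(a+b)] / [c/(c+d)] = (358/480) / (2018/3755) = 0.74583/0.53742 = 1.38781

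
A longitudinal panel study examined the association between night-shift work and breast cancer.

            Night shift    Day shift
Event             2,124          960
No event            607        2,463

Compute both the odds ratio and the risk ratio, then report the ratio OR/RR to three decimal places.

3.237

Reading the table with exposure as columns: a = 2124 (Night shift, case), b = 607 (Night shift, non-case), c = 960 (Day shift, case), d = 2463.
OR = (2124·2463)/(607·960) = 5231412/582720 = 8.97757
Risk in exposed = 2124/2731 = 0.77774; risk in unexposed = 960/3423 = 0.28046; RR = 2.77312
OR/RR = 8.97757 / 2.77312 = 3.23736
The outcome is not rare, so the OR lies further from 1 than the RR.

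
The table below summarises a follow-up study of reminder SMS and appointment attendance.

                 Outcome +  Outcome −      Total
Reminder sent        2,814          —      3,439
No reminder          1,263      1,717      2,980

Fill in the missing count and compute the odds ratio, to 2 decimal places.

The missing cell is in the exposed row: 3439 − 2814 = 625.
So a = 2814, b = 625, c = 1263, d = 1717.
OR = (a·d)/(b·c) = (2814 × 1717) / (625 × 1263) = 4831638 / 789375 = 6.12084

6.12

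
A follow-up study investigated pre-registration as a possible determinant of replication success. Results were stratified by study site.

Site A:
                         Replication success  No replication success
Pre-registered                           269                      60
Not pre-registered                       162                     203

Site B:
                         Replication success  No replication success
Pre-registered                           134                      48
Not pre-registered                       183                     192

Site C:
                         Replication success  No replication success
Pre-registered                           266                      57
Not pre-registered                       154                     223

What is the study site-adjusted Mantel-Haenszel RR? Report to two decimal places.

1.81

RR_MH = Σ(aᵢ·n₀ᵢ/nᵢ) / Σ(cᵢ·n₁ᵢ/nᵢ), with n₁ᵢ = aᵢ+bᵢ (exposed), n₀ᵢ = cᵢ+dᵢ (unexposed), nᵢ = n₁ᵢ+n₀ᵢ.
Stratum 1 (Site A): n₁ = 329, n₀ = 365, n = 694; a·n₀/n = 269·365/694 = 141.4769; c·n₁/n = 162·329/694 = 76.7983
Stratum 2 (Site B): n₁ = 182, n₀ = 375, n = 557; a·n₀/n = 134·375/557 = 90.2154; c·n₁/n = 183·182/557 = 59.7953
Stratum 3 (Site C): n₁ = 323, n₀ = 377, n = 700; a·n₀/n = 266·377/700 = 143.2600; c·n₁/n = 154·323/700 = 71.0600
RR_MH = (141.4769 + 90.2154 + 143.2600) / (76.7983 + 59.7953 + 71.0600) = 374.9524 / 207.6536 = 1.80566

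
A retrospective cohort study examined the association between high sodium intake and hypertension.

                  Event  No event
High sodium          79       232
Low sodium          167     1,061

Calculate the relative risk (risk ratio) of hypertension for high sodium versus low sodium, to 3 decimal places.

Cells: a = 79, b = 232, c = 167, d = 1061.
Risk in exposed = 79/311 = 0.25402; risk in unexposed = 167/1228 = 0.13599.
RR = 0.25402 / 0.13599 = 1.86788
The risk among the exposed is 1.87 times that among the unexposed.

1.868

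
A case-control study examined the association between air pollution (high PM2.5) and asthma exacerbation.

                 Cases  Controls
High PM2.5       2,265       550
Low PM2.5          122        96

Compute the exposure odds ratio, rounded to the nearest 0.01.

Cells: a = 2265, b = 550, c = 122, d = 96.
OR = (a·d)/(b·c) = (2265 × 96) / (550 × 122) = 217440 / 67100 = 3.24054
The odds of asthma exacerbation are about 3.24 times as high in the high pm2.5 group.

3.24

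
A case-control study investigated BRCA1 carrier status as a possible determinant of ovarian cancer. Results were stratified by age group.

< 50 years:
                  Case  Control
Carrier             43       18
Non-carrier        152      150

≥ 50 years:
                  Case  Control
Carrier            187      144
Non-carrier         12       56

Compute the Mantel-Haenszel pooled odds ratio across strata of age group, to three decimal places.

OR_MH = Σ(aᵢdᵢ/nᵢ) / Σ(bᵢcᵢ/nᵢ), where nᵢ is the stratum total.
Stratum 1 (< 50 years): n = 363; a·d/n = 43·150/363 = 17.7686; b·c/n = 18·152/363 = 7.5372
Stratum 2 (≥ 50 years): n = 399; a·d/n = 187·56/399 = 26.2456; b·c/n = 144·12/399 = 4.3308
OR_MH = (17.7686 + 26.2456) / (7.5372 + 4.3308) = 44.0142 / 11.8680 = 3.70864

3.709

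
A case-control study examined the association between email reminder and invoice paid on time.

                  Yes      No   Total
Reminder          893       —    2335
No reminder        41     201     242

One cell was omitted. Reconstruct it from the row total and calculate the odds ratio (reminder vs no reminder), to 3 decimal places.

The missing cell is in the exposed row: 2335 − 893 = 1442.
So a = 893, b = 1442, c = 41, d = 201.
OR = (a·d)/(b·c) = (893 × 201) / (1442 × 41) = 179493 / 59122 = 3.03598

3.036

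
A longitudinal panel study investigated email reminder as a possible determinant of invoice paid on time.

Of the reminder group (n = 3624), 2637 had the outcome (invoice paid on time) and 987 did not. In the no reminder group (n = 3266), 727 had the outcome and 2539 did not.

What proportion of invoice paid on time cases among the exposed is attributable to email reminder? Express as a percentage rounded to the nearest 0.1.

From the description: a = 2637, b = 987, c = 727, d = 2539.
Risk in exposed = 2637/3624 = 0.72765; risk in unexposed = 727/3266 = 0.22260.
RR = 0.72765/0.22260 = 3.26892
AR% = (RR − 1)/RR × 100 = (3.26892 − 1)/3.26892 × 100 = 69.4088%

69.4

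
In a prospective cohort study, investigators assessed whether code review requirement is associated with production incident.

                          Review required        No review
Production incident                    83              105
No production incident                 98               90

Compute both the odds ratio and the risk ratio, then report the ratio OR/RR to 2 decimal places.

Reading the table with exposure as columns: a = 83 (Review required, case), b = 98 (Review required, non-case), c = 105 (No review, case), d = 90.
OR = (83·90)/(98·105) = 7470/10290 = 0.72595
Risk in exposed = 83/181 = 0.45856; risk in unexposed = 105/195 = 0.53846; RR = 0.85162
OR/RR = 0.72595 / 0.85162 = 0.85243
The outcome is not rare, so the OR lies further from 1 than the RR.

0.85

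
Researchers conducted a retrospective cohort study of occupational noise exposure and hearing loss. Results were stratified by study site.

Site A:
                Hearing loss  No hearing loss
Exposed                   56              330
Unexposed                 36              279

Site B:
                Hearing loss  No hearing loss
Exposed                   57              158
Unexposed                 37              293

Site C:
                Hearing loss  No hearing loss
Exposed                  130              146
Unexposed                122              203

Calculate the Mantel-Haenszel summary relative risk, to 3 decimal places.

1.437

RR_MH = Σ(aᵢ·n₀ᵢ/nᵢ) / Σ(cᵢ·n₁ᵢ/nᵢ), with n₁ᵢ = aᵢ+bᵢ (exposed), n₀ᵢ = cᵢ+dᵢ (unexposed), nᵢ = n₁ᵢ+n₀ᵢ.
Stratum 1 (Site A): n₁ = 386, n₀ = 315, n = 701; a·n₀/n = 56·315/701 = 25.1641; c·n₁/n = 36·386/701 = 19.8231
Stratum 2 (Site B): n₁ = 215, n₀ = 330, n = 545; a·n₀/n = 57·330/545 = 34.5138; c·n₁/n = 37·215/545 = 14.5963
Stratum 3 (Site C): n₁ = 276, n₀ = 325, n = 601; a·n₀/n = 130·325/601 = 70.2995; c·n₁/n = 122·276/601 = 56.0266
RR_MH = (25.1641 + 34.5138 + 70.2995) / (19.8231 + 14.5963 + 56.0266) = 129.9773 / 90.4461 = 1.43707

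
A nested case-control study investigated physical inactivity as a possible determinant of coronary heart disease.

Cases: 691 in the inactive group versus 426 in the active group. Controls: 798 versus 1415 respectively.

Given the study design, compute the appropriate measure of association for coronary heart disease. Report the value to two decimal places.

From the description: a = 691, b = 798, c = 426, d = 1415.
This is a nested case-control study: participants were sampled on outcome status, so risks in the source population cannot be estimated directly — relative risk is not valid here. The odds ratio is the appropriate measure.
OR = (a·d)/(b·c) = (691 × 1415) / (798 × 426) = 977765 / 339948 = 2.87622

2.88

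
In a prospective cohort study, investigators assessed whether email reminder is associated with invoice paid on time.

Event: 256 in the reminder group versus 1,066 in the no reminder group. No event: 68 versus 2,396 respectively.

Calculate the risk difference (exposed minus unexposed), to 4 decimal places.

0.4822

From the description: a = 256, b = 68, c = 1066, d = 2396.
Risk in exposed = 256/324 = 0.790123; risk in unexposed = 1066/3462 = 0.307915.
Risk difference = 0.790123 − 0.307915 = 0.482209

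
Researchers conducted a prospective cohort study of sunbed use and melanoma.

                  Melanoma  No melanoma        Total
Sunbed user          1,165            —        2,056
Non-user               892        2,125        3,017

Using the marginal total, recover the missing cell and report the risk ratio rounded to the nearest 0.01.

1.92

The missing cell is in the exposed row: 2056 − 1165 = 891.
So a = 1165, b = 891, c = 892, d = 2125.
RR = [a/(a+b)] / [c/(c+d)] = (1165/2056) / (892/3017) = 0.56663/0.29566 = 1.91652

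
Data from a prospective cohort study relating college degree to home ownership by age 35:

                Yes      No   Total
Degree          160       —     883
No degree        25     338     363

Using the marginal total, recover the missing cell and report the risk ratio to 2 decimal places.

2.63

The missing cell is in the exposed row: 883 − 160 = 723.
So a = 160, b = 723, c = 25, d = 338.
RR = [a/(a+b)] / [c/(c+d)] = (160/883) / (25/363) = 0.18120/0.06887 = 2.63103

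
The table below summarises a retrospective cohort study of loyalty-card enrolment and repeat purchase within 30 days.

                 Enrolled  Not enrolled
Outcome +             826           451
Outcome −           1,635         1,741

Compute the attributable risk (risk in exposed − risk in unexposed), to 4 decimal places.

Reading the table with exposure as columns: a = 826 (Enrolled, case), b = 1635 (Enrolled, non-case), c = 451 (Not enrolled, case), d = 1741.
Risk in exposed = 826/2461 = 0.335636; risk in unexposed = 451/2192 = 0.205748.
Risk difference = 0.335636 − 0.205748 = 0.129888

0.1299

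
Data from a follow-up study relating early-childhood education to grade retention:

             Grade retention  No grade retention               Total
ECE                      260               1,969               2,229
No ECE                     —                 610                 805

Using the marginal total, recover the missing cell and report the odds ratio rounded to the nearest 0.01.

0.41

The missing cell is in the unexposed row: 805 − 610 = 195.
So a = 260, b = 1969, c = 195, d = 610.
OR = (a·d)/(b·c) = (260 × 610) / (1969 × 195) = 158600 / 383955 = 0.41307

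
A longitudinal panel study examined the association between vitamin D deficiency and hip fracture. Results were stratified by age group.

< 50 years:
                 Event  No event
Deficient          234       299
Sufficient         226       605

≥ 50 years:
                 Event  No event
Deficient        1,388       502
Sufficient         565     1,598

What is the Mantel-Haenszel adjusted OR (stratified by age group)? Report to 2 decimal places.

OR_MH = Σ(aᵢdᵢ/nᵢ) / Σ(bᵢcᵢ/nᵢ), where nᵢ is the stratum total.
Stratum 1 (< 50 years): n = 1364; a·d/n = 234·605/1364 = 103.7903; b·c/n = 299·226/1364 = 49.5411
Stratum 2 (≥ 50 years): n = 4053; a·d/n = 1388·1598/4053 = 547.2549; b·c/n = 502·565/4053 = 69.9803
OR_MH = (103.7903 + 547.2549) / (49.5411 + 69.9803) = 651.0452 / 119.5213 = 5.44711

5.45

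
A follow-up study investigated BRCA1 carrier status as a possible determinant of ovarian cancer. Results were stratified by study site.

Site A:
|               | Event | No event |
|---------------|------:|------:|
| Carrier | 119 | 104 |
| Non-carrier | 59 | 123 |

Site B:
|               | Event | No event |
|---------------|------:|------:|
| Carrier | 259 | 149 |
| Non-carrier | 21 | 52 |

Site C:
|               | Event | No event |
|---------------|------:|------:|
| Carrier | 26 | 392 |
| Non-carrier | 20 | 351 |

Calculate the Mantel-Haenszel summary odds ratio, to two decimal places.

OR_MH = Σ(aᵢdᵢ/nᵢ) / Σ(bᵢcᵢ/nᵢ), where nᵢ is the stratum total.
Stratum 1 (Site A): n = 405; a·d/n = 119·123/405 = 36.1407; b·c/n = 104·59/405 = 15.1506
Stratum 2 (Site B): n = 481; a·d/n = 259·52/481 = 28.0000; b·c/n = 149·21/481 = 6.5052
Stratum 3 (Site C): n = 789; a·d/n = 26·351/789 = 11.5665; b·c/n = 392·20/789 = 9.9366
OR_MH = (36.1407 + 28.0000 + 11.5665) / (15.1506 + 6.5052 + 9.9366) = 75.7073 / 31.5924 = 2.39637

2.40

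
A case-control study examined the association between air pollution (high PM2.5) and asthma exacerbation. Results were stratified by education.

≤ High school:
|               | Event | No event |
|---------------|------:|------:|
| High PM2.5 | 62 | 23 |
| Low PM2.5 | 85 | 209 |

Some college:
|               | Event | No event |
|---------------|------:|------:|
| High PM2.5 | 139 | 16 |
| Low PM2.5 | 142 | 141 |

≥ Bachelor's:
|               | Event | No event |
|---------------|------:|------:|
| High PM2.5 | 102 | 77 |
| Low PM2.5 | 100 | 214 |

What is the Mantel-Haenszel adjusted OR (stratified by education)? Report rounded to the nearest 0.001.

OR_MH = Σ(aᵢdᵢ/nᵢ) / Σ(bᵢcᵢ/nᵢ), where nᵢ is the stratum total.
Stratum 1 (≤ High school): n = 379; a·d/n = 62·209/379 = 34.1900; b·c/n = 23·85/379 = 5.1583
Stratum 2 (Some college): n = 438; a·d/n = 139·141/438 = 44.7466; b·c/n = 16·142/438 = 5.1872
Stratum 3 (≥ Bachelor's): n = 493; a·d/n = 102·214/493 = 44.2759; b·c/n = 77·100/493 = 15.6187
OR_MH = (34.1900 + 44.7466 + 44.2759) / (5.1583 + 5.1872 + 15.6187) = 123.2124 / 25.9642 = 4.74548

4.745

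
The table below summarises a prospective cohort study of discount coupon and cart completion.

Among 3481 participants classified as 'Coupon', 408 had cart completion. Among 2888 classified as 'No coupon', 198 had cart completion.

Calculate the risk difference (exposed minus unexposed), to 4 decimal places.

From the description: a = 408, b = 3073, c = 198, d = 2690.
Risk in exposed = 408/3481 = 0.117208; risk in unexposed = 198/2888 = 0.068560.
Risk difference = 0.117208 − 0.068560 = 0.048648

0.0486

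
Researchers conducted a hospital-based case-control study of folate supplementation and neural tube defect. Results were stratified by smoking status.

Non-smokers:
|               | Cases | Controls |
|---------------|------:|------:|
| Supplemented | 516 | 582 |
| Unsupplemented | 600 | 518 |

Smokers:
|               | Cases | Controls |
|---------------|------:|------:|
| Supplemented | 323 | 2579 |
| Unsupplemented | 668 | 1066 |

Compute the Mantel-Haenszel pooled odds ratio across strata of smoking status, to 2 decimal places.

0.37

OR_MH = Σ(aᵢdᵢ/nᵢ) / Σ(bᵢcᵢ/nᵢ), where nᵢ is the stratum total.
Stratum 1 (Non-smokers): n = 2216; a·d/n = 516·518/2216 = 120.6173; b·c/n = 582·600/2216 = 157.5812
Stratum 2 (Smokers): n = 4636; a·d/n = 323·1066/4636 = 74.2705; b·c/n = 2579·668/4636 = 371.6074
OR_MH = (120.6173 + 74.2705) / (157.5812 + 371.6074) = 194.8878 / 529.1886 = 0.36828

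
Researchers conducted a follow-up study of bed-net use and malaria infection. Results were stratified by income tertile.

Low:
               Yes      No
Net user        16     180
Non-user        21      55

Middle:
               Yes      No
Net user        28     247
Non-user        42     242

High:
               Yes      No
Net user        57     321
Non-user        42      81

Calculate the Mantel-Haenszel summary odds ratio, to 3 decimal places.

OR_MH = Σ(aᵢdᵢ/nᵢ) / Σ(bᵢcᵢ/nᵢ), where nᵢ is the stratum total.
Stratum 1 (Low): n = 272; a·d/n = 16·55/272 = 3.2353; b·c/n = 180·21/272 = 13.8971
Stratum 2 (Middle): n = 559; a·d/n = 28·242/559 = 12.1216; b·c/n = 247·42/559 = 18.5581
Stratum 3 (High): n = 501; a·d/n = 57·81/501 = 9.2156; b·c/n = 321·42/501 = 26.9102
OR_MH = (3.2353 + 12.1216 + 9.2156) / (13.8971 + 18.5581 + 26.9102) = 24.5725 / 59.3654 = 0.41392

0.414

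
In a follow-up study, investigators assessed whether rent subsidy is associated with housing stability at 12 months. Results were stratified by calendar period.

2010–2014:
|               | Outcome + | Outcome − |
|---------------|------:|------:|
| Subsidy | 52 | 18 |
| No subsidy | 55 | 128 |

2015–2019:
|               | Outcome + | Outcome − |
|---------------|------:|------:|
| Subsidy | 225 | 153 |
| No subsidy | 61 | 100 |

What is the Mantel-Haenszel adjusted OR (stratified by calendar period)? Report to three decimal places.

OR_MH = Σ(aᵢdᵢ/nᵢ) / Σ(bᵢcᵢ/nᵢ), where nᵢ is the stratum total.
Stratum 1 (2010–2014): n = 253; a·d/n = 52·128/253 = 26.3083; b·c/n = 18·55/253 = 3.9130
Stratum 2 (2015–2019): n = 539; a·d/n = 225·100/539 = 41.7440; b·c/n = 153·61/539 = 17.3154
OR_MH = (26.3083 + 41.7440) / (3.9130 + 17.3154) = 68.0523 / 21.2284 = 3.20571

3.206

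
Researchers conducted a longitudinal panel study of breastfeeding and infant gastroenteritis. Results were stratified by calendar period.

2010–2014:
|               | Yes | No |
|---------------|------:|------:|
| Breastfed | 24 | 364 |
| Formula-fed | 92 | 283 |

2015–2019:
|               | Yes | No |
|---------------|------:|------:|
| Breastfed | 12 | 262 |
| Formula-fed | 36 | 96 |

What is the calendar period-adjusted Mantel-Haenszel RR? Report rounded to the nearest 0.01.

0.22

RR_MH = Σ(aᵢ·n₀ᵢ/nᵢ) / Σ(cᵢ·n₁ᵢ/nᵢ), with n₁ᵢ = aᵢ+bᵢ (exposed), n₀ᵢ = cᵢ+dᵢ (unexposed), nᵢ = n₁ᵢ+n₀ᵢ.
Stratum 1 (2010–2014): n₁ = 388, n₀ = 375, n = 763; a·n₀/n = 24·375/763 = 11.7955; c·n₁/n = 92·388/763 = 46.7837
Stratum 2 (2015–2019): n₁ = 274, n₀ = 132, n = 406; a·n₀/n = 12·132/406 = 3.9015; c·n₁/n = 36·274/406 = 24.2956
RR_MH = (11.7955 + 3.9015) / (46.7837 + 24.2956) = 15.6970 / 71.0793 = 0.22084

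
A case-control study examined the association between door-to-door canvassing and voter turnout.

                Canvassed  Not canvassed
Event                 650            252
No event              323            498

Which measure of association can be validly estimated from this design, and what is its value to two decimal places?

Reading the table with exposure as columns: a = 650 (Canvassed, case), b = 323 (Canvassed, non-case), c = 252 (Not canvassed, case), d = 498.
This is a case-control study: participants were sampled on outcome status, so risks in the source population cannot be estimated directly — relative risk is not valid here. The odds ratio is the appropriate measure.
OR = (a·d)/(b·c) = (650 × 498) / (323 × 252) = 323700 / 81396 = 3.97685

3.98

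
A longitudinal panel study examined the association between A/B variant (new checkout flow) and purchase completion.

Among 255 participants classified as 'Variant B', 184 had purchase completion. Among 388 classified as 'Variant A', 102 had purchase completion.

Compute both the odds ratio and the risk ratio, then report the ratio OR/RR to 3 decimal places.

2.647

From the description: a = 184, b = 71, c = 102, d = 286.
OR = (184·286)/(71·102) = 52624/7242 = 7.26650
Risk in exposed = 184/255 = 0.72157; risk in unexposed = 102/388 = 0.26289; RR = 2.74479
OR/RR = 7.26650 / 2.74479 = 2.64738
The outcome is not rare, so the OR lies further from 1 than the RR.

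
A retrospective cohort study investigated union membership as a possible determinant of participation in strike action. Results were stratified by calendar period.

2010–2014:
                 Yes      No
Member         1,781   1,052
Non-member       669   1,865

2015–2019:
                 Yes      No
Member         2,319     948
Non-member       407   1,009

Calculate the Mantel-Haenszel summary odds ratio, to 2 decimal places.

5.24

OR_MH = Σ(aᵢdᵢ/nᵢ) / Σ(bᵢcᵢ/nᵢ), where nᵢ is the stratum total.
Stratum 1 (2010–2014): n = 5367; a·d/n = 1781·1865/5367 = 618.8867; b·c/n = 1052·669/5367 = 131.1325
Stratum 2 (2015–2019): n = 4683; a·d/n = 2319·1009/4683 = 499.6521; b·c/n = 948·407/4683 = 82.3908
OR_MH = (618.8867 + 499.6521) / (131.1325 + 82.3908) = 1118.5389 / 213.5233 = 5.23849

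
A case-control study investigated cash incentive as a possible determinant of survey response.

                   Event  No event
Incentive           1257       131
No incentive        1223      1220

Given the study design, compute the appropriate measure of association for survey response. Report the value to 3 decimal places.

Cells: a = 1257, b = 131, c = 1223, d = 1220.
This is a case-control study: participants were sampled on outcome status, so risks in the source population cannot be estimated directly — relative risk is not valid here. The odds ratio is the appropriate measure.
OR = (a·d)/(b·c) = (1257 × 1220) / (131 × 1223) = 1533540 / 160213 = 9.57188

9.572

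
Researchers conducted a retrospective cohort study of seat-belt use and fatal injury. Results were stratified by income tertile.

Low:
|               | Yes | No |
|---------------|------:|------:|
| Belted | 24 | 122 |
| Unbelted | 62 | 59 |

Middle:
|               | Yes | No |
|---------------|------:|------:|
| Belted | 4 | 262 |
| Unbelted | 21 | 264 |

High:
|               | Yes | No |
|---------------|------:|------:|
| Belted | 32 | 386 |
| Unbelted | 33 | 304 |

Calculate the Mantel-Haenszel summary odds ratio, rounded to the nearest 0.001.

0.364

OR_MH = Σ(aᵢdᵢ/nᵢ) / Σ(bᵢcᵢ/nᵢ), where nᵢ is the stratum total.
Stratum 1 (Low): n = 267; a·d/n = 24·59/267 = 5.3034; b·c/n = 122·62/267 = 28.3296
Stratum 2 (Middle): n = 551; a·d/n = 4·264/551 = 1.9165; b·c/n = 262·21/551 = 9.9855
Stratum 3 (High): n = 755; a·d/n = 32·304/755 = 12.8848; b·c/n = 386·33/755 = 16.8715
OR_MH = (5.3034 + 1.9165 + 12.8848) / (28.3296 + 9.9855 + 16.8715) = 20.1047 / 55.1866 = 0.36430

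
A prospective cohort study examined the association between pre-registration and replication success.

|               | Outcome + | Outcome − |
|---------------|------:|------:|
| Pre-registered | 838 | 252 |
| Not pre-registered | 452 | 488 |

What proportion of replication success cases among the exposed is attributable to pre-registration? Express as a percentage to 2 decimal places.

37.45

Cells: a = 838, b = 252, c = 452, d = 488.
Risk in exposed = 838/1090 = 0.76881; risk in unexposed = 452/940 = 0.48085.
RR = 0.76881/0.48085 = 1.59885
AR% = (RR − 1)/RR × 100 = (1.59885 − 1)/1.59885 × 100 = 37.4549%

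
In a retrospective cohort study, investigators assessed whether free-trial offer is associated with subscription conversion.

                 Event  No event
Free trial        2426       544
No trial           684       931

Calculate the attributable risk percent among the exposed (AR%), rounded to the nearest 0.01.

Cells: a = 2426, b = 544, c = 684, d = 931.
Risk in exposed = 2426/2970 = 0.81684; risk in unexposed = 684/1615 = 0.42353.
RR = 0.81684/0.42353 = 1.92864
AR% = (RR − 1)/RR × 100 = (1.92864 − 1)/1.92864 × 100 = 48.1499%

48.15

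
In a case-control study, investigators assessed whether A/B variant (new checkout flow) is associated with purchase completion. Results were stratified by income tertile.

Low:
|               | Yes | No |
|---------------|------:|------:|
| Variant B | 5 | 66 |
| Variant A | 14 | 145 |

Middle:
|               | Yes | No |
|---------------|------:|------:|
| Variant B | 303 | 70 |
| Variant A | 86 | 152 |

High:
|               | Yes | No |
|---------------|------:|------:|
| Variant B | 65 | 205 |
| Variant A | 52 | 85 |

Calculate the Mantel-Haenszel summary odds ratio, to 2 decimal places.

2.30

OR_MH = Σ(aᵢdᵢ/nᵢ) / Σ(bᵢcᵢ/nᵢ), where nᵢ is the stratum total.
Stratum 1 (Low): n = 230; a·d/n = 5·145/230 = 3.1522; b·c/n = 66·14/230 = 4.0174
Stratum 2 (Middle): n = 611; a·d/n = 303·152/611 = 75.3781; b·c/n = 70·86/611 = 9.8527
Stratum 3 (High): n = 407; a·d/n = 65·85/407 = 13.5749; b·c/n = 205·52/407 = 26.1916
OR_MH = (3.1522 + 75.3781 + 13.5749) / (4.0174 + 9.8527 + 26.1916) = 92.1052 / 40.0617 = 2.29908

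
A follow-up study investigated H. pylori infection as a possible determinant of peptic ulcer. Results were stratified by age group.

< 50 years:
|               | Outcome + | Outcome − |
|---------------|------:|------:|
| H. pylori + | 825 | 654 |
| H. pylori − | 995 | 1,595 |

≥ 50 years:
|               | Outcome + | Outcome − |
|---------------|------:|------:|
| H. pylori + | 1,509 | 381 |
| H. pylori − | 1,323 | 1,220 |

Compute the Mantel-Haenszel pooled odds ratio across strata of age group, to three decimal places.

2.700

OR_MH = Σ(aᵢdᵢ/nᵢ) / Σ(bᵢcᵢ/nᵢ), where nᵢ is the stratum total.
Stratum 1 (< 50 years): n = 4069; a·d/n = 825·1595/4069 = 323.3903; b·c/n = 654·995/4069 = 159.9238
Stratum 2 (≥ 50 years): n = 4433; a·d/n = 1509·1220/4433 = 415.2899; b·c/n = 381·1323/4433 = 113.7070
OR_MH = (323.3903 + 415.2899) / (159.9238 + 113.7070) = 738.6801 / 273.6308 = 2.69955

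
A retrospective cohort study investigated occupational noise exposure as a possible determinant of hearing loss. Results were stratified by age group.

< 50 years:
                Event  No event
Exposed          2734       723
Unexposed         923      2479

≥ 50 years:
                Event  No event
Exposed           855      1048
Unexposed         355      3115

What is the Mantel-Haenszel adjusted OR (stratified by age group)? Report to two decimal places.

8.91

OR_MH = Σ(aᵢdᵢ/nᵢ) / Σ(bᵢcᵢ/nᵢ), where nᵢ is the stratum total.
Stratum 1 (< 50 years): n = 6859; a·d/n = 2734·2479/6859 = 988.1303; b·c/n = 723·923/6859 = 97.2925
Stratum 2 (≥ 50 years): n = 5373; a·d/n = 855·3115/5373 = 495.6868; b·c/n = 1048·355/5373 = 69.2425
OR_MH = (988.1303 + 495.6868) / (97.2925 + 69.2425) = 1483.8171 / 166.5350 = 8.90994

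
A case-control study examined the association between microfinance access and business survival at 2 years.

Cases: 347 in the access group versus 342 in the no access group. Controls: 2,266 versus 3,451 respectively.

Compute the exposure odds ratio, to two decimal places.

1.55

From the description: a = 347, b = 2266, c = 342, d = 3451.
OR = (a·d)/(b·c) = (347 × 3451) / (2266 × 342) = 1197497 / 774972 = 1.54521
The odds of business survival at 2 years are about 1.55 times as high in the access group.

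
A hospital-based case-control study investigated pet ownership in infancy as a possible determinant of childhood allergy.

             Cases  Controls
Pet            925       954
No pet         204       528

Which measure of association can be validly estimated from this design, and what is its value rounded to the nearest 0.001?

Cells: a = 925, b = 954, c = 204, d = 528.
This is a hospital-based case-control study: participants were sampled on outcome status, so risks in the source population cannot be estimated directly — relative risk is not valid here. The odds ratio is the appropriate measure.
OR = (a·d)/(b·c) = (925 × 528) / (954 × 204) = 488400 / 194616 = 2.50956

2.510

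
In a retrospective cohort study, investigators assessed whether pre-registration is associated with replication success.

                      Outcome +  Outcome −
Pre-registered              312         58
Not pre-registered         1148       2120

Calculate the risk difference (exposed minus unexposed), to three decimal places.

0.492

Cells: a = 312, b = 58, c = 1148, d = 2120.
Risk in exposed = 312/370 = 0.843243; risk in unexposed = 1148/3268 = 0.351285.
Risk difference = 0.843243 − 0.351285 = 0.491958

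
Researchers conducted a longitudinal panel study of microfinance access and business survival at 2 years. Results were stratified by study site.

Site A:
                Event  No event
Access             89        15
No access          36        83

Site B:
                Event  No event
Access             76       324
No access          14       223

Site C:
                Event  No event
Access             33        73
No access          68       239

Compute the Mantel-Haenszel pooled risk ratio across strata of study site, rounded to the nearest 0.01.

2.33

RR_MH = Σ(aᵢ·n₀ᵢ/nᵢ) / Σ(cᵢ·n₁ᵢ/nᵢ), with n₁ᵢ = aᵢ+bᵢ (exposed), n₀ᵢ = cᵢ+dᵢ (unexposed), nᵢ = n₁ᵢ+n₀ᵢ.
Stratum 1 (Site A): n₁ = 104, n₀ = 119, n = 223; a·n₀/n = 89·119/223 = 47.4933; c·n₁/n = 36·104/223 = 16.7892
Stratum 2 (Site B): n₁ = 400, n₀ = 237, n = 637; a·n₀/n = 76·237/637 = 28.2763; c·n₁/n = 14·400/637 = 8.7912
Stratum 3 (Site C): n₁ = 106, n₀ = 307, n = 413; a·n₀/n = 33·307/413 = 24.5303; c·n₁/n = 68·106/413 = 17.4528
RR_MH = (47.4933 + 28.2763 + 24.5303) / (16.7892 + 8.7912 + 17.4528) = 100.2998 / 43.0332 = 2.33075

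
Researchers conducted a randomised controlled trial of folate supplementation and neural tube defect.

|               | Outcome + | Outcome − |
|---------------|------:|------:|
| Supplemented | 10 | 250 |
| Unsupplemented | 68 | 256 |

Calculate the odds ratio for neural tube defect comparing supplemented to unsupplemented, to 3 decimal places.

0.151

Cells: a = 10, b = 250, c = 68, d = 256.
OR = (a·d)/(b·c) = (10 × 256) / (250 × 68) = 2560 / 17000 = 0.15059
Exposure is associated with lower odds of neural tube defect (OR = 0.15 < 1).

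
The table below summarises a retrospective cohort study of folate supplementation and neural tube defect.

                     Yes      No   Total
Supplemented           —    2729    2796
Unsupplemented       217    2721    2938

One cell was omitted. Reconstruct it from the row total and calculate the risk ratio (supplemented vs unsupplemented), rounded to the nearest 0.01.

The missing cell is in the exposed row: 2796 − 2729 = 67.
So a = 67, b = 2729, c = 217, d = 2721.
RR = [a/(a+b)] / [c/(c+d)] = (67/2796) / (217/2938) = 0.02396/0.07386 = 0.32444

0.32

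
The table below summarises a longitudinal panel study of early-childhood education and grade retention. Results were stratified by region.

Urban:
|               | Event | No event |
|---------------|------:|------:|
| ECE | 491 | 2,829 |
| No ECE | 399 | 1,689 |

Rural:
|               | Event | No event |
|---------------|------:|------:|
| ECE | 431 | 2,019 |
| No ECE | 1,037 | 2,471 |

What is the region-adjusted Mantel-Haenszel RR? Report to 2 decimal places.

RR_MH = Σ(aᵢ·n₀ᵢ/nᵢ) / Σ(cᵢ·n₁ᵢ/nᵢ), with n₁ᵢ = aᵢ+bᵢ (exposed), n₀ᵢ = cᵢ+dᵢ (unexposed), nᵢ = n₁ᵢ+n₀ᵢ.
Stratum 1 (Urban): n₁ = 3320, n₀ = 2088, n = 5408; a·n₀/n = 491·2088/5408 = 189.5725; c·n₁/n = 399·3320/5408 = 244.9482
Stratum 2 (Rural): n₁ = 2450, n₀ = 3508, n = 5958; a·n₀/n = 431·3508/5958 = 253.7677; c·n₁/n = 1037·2450/5958 = 426.4267
RR_MH = (189.5725 + 253.7677) / (244.9482 + 426.4267) = 443.3402 / 671.3749 = 0.66035

0.66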